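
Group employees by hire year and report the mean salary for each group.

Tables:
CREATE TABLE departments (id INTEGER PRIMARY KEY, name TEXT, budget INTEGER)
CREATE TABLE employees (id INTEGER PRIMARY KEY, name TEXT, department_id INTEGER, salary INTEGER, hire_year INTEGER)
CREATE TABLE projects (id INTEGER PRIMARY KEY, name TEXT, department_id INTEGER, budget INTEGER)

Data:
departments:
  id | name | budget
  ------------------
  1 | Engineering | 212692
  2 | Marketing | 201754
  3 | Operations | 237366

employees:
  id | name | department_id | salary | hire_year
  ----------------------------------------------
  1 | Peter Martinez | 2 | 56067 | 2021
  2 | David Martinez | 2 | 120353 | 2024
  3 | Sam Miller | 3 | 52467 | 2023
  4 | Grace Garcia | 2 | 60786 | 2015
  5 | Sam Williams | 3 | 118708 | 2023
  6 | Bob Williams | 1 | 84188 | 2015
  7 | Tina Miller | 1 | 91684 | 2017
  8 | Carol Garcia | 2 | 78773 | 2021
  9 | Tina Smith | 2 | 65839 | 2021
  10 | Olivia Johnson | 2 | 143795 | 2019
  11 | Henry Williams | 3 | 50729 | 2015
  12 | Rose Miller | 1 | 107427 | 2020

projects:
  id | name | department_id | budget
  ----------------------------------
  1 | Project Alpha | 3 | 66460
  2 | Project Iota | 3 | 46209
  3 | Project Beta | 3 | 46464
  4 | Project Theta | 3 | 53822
SELECT hire_year, AVG(salary) AS avg_salary FROM employees GROUP BY hire_year

Execution result:
hire_year | avg_salary
2015 | 65234.33
2017 | 91684.00
2019 | 143795.00
2020 | 107427.00
2021 | 66893.00
2023 | 85587.50
2024 | 120353.00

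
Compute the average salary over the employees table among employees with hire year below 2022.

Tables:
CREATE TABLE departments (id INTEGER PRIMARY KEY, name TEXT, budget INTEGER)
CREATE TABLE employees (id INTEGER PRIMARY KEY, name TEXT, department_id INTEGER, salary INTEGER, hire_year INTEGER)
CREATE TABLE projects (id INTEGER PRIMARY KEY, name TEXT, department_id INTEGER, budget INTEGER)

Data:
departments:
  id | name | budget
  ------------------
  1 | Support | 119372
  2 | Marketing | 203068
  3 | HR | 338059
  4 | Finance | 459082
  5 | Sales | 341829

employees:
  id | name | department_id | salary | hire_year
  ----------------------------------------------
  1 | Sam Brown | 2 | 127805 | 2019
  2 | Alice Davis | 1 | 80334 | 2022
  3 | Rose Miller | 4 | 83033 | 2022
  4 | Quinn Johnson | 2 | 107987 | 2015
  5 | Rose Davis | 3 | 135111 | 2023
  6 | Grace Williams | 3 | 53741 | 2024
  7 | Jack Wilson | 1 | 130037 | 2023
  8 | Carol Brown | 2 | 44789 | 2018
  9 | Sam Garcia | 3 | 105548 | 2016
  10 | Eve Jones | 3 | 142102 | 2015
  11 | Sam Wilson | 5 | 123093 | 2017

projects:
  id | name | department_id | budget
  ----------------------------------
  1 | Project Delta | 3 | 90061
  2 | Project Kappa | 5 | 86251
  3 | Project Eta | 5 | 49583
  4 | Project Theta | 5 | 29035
SELECT AVG(salary) FROM employees WHERE hire_year < 2022

Execution result:
108554.00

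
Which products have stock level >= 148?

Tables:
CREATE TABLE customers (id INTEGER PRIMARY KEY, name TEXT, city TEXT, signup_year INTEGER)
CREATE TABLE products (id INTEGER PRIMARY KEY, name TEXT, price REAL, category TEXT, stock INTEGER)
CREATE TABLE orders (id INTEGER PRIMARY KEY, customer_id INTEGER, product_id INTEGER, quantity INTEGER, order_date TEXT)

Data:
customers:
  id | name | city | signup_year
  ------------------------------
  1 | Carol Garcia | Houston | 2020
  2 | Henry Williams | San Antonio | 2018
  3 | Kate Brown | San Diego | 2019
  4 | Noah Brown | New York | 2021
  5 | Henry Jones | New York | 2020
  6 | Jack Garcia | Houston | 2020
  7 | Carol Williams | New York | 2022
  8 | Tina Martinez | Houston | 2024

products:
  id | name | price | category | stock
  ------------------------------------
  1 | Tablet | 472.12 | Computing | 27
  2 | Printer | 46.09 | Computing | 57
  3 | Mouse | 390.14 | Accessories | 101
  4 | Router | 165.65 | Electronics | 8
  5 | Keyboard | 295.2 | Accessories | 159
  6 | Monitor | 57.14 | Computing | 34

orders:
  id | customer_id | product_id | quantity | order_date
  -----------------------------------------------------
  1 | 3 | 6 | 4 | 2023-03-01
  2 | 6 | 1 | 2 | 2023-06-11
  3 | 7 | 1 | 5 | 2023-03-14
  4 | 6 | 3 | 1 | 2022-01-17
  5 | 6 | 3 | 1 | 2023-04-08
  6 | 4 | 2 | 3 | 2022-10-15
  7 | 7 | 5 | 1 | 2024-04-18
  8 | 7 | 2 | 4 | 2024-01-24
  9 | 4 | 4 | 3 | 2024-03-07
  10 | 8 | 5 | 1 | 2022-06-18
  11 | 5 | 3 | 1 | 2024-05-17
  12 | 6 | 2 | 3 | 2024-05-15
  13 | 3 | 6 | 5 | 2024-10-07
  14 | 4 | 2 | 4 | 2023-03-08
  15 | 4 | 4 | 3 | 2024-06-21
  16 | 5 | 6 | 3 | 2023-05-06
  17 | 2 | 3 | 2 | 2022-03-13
SELECT name, stock FROM products WHERE stock >= 148

Execution result:
name | stock
Keyboard | 159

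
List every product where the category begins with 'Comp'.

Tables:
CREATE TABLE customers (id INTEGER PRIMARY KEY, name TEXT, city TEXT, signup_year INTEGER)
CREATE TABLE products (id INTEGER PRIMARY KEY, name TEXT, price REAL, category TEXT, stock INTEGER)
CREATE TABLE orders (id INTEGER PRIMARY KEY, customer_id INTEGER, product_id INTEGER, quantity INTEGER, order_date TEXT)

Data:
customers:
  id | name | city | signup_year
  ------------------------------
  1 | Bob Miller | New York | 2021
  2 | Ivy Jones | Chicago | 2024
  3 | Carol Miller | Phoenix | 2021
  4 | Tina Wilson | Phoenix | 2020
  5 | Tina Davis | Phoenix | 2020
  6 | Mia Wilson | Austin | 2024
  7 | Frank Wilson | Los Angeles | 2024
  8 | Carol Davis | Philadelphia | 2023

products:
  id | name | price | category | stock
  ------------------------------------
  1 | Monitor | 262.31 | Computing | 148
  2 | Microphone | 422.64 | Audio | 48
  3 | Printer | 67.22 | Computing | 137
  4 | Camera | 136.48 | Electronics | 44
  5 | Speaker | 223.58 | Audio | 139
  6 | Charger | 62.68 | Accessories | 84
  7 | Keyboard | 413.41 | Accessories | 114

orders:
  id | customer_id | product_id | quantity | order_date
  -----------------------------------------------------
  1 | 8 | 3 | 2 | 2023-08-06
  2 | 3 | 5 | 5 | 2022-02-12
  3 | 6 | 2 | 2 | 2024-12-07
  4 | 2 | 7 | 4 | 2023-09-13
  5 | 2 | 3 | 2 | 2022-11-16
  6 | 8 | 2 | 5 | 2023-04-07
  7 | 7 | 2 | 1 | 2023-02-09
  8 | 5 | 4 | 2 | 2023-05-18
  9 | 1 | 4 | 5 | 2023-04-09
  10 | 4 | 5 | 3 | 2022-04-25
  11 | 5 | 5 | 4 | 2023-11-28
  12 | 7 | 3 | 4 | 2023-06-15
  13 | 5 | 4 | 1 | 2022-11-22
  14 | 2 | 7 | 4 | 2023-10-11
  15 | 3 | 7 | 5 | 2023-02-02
SELECT name, category FROM products WHERE category LIKE 'Comp%'

Execution result:
name | category
Monitor | Computing
Printer | Computing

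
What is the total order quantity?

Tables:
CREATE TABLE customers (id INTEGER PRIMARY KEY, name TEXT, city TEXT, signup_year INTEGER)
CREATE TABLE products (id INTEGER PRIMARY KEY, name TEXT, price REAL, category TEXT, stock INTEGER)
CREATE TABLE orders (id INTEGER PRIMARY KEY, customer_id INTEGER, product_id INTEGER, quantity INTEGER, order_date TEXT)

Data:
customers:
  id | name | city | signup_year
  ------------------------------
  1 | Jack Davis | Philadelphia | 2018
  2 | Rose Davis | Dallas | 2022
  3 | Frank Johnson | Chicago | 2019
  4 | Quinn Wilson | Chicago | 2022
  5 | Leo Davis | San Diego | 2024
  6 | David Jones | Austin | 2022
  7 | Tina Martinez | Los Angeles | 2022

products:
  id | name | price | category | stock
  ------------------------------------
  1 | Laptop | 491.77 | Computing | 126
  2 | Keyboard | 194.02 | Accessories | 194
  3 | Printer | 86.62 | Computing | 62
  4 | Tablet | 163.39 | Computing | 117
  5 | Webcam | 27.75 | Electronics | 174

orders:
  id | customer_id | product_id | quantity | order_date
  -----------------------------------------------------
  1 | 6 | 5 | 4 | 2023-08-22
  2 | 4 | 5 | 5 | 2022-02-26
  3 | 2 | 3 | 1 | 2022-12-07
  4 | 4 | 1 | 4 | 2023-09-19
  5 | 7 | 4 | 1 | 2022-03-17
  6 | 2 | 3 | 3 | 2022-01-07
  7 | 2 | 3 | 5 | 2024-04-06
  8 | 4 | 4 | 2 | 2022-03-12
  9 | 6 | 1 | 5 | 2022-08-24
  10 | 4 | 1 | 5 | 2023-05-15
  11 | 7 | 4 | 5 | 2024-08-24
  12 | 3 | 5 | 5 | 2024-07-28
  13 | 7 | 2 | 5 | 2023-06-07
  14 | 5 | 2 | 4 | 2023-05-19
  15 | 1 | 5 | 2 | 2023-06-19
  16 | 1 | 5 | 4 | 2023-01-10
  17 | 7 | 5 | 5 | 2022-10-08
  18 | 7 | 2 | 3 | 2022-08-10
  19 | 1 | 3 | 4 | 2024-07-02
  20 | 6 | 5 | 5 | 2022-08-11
SELECT SUM(quantity) FROM orders

Execution result:
77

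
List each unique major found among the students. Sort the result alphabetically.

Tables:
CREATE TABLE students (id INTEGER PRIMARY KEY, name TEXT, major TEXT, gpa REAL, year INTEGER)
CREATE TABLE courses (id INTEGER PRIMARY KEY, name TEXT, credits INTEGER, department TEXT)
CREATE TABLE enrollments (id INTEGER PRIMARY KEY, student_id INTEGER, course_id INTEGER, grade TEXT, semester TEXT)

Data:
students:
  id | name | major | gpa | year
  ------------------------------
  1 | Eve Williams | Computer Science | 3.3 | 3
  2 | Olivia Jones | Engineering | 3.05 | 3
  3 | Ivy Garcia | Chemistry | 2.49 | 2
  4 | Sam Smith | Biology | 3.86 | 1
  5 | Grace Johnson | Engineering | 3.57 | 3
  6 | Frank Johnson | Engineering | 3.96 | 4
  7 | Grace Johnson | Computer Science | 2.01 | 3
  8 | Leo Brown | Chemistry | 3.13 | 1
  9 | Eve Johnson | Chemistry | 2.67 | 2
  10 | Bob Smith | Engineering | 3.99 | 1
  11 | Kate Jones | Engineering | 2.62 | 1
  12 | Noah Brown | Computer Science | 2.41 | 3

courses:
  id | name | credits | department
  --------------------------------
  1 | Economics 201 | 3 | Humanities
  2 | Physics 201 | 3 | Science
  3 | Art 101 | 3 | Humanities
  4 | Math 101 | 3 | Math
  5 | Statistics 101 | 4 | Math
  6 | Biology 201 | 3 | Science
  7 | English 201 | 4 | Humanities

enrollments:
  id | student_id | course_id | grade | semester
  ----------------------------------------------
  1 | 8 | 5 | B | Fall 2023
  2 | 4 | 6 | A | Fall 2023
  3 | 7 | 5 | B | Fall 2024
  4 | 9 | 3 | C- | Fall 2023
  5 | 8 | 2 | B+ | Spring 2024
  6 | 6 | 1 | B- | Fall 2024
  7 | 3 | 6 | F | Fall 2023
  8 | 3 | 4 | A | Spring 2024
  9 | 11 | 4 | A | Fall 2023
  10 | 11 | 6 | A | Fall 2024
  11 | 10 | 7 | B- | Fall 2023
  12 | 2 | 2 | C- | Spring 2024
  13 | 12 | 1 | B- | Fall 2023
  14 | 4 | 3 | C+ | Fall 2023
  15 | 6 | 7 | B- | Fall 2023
SELECT DISTINCT major FROM students ORDER BY major

Execution result:
major
Biology
Chemistry
Computer Science
Engineering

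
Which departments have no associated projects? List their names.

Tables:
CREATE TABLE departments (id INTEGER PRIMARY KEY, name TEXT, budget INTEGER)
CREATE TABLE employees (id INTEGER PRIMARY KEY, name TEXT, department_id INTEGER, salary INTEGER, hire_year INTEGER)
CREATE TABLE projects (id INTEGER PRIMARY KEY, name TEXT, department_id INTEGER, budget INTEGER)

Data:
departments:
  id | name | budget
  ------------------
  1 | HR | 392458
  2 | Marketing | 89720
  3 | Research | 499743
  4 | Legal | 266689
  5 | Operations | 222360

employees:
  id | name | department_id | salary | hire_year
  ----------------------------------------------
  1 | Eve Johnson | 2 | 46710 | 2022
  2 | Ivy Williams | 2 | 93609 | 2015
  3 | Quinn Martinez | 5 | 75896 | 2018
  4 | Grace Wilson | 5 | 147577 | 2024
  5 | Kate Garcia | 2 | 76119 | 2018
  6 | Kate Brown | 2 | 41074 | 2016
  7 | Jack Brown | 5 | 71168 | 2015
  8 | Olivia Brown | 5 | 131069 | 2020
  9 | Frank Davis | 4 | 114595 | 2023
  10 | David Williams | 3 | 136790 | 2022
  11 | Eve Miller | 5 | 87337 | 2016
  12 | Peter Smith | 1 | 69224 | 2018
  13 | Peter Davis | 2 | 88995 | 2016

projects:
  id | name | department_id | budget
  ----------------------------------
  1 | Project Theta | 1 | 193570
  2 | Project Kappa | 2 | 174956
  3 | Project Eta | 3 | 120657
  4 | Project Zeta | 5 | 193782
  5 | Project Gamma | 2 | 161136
SELECT p.name FROM departments p LEFT JOIN projects c ON c.department_id = p.id WHERE c.id IS NULL

Execution result:
Legal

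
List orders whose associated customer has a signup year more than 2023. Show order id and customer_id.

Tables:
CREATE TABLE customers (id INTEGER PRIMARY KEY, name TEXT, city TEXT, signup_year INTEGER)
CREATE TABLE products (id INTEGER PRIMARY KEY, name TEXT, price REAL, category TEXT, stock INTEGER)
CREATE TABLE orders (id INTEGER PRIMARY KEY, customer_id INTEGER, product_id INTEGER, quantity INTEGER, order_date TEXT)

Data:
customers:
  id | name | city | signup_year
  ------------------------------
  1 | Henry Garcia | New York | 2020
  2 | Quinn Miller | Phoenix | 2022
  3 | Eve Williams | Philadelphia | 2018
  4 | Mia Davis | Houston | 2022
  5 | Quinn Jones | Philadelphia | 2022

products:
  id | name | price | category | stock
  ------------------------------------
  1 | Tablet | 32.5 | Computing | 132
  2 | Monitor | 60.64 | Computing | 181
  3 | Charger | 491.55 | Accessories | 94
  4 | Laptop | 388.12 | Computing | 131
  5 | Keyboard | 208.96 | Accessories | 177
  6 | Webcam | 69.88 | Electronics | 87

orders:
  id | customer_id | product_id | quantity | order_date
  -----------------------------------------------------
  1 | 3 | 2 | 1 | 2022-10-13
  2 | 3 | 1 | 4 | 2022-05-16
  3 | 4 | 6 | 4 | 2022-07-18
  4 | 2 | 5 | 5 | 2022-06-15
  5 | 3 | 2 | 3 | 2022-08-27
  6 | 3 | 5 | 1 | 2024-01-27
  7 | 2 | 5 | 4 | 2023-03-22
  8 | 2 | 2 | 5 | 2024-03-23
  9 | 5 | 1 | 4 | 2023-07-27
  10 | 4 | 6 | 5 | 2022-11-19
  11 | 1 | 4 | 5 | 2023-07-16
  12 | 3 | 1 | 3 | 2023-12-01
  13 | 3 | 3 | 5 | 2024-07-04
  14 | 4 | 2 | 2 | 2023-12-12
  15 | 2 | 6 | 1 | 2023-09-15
SELECT id, customer_id FROM orders WHERE customer_id IN (SELECT id FROM customers WHERE signup_year > 2023)

Execution result:
(no rows)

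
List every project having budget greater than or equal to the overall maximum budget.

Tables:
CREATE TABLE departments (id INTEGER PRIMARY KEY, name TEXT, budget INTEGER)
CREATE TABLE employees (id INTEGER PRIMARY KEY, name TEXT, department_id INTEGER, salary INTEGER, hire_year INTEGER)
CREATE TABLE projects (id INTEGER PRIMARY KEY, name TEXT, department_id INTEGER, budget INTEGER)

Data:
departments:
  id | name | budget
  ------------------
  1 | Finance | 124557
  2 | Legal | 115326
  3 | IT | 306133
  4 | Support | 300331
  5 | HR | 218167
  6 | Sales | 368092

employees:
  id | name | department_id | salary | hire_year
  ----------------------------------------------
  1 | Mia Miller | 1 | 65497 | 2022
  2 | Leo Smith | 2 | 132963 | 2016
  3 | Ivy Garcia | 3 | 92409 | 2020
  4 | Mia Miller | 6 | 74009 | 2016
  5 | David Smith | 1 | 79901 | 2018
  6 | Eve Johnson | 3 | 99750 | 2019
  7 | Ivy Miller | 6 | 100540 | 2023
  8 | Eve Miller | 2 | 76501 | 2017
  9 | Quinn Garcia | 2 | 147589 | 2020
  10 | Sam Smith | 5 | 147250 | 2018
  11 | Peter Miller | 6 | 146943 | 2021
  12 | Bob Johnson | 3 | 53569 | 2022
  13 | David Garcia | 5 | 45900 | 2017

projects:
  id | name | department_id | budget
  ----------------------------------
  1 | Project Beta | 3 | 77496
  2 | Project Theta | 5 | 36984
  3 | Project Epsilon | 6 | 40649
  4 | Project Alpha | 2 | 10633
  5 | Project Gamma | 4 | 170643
SELECT name, budget FROM projects WHERE budget >= (SELECT MAX(budget) FROM projects)

Execution result:
name | budget
Project Gamma | 170643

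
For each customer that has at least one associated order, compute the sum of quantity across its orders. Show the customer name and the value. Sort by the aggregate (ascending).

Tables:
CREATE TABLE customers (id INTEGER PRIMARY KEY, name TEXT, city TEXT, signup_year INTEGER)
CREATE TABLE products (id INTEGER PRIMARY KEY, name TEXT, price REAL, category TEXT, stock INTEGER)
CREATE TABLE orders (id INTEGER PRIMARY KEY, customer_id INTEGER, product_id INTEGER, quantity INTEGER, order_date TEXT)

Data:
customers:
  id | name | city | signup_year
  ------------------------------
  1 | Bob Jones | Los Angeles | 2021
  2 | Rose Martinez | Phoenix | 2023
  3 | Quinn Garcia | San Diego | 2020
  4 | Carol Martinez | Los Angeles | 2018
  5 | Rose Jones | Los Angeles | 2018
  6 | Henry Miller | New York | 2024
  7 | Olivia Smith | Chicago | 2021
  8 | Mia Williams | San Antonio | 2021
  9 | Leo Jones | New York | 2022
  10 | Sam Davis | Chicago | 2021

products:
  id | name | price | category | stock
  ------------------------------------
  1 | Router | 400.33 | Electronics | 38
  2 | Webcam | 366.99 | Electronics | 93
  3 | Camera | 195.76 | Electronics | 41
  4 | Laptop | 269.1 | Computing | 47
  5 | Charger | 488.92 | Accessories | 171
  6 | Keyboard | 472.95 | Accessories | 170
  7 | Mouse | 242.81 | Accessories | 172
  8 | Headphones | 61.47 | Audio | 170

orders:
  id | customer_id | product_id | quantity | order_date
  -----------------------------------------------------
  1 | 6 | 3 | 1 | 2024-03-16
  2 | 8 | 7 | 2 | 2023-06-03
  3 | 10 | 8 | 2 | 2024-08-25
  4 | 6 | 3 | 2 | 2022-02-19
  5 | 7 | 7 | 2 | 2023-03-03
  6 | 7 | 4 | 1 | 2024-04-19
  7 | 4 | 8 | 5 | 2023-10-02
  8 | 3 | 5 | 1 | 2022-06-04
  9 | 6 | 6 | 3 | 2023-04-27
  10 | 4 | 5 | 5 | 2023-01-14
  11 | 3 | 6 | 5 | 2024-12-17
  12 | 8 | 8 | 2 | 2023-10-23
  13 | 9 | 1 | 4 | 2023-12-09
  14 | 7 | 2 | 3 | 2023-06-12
SELECT p.name, SUM(c.quantity) AS sum_quantity FROM orders c JOIN customers p ON c.customer_id = p.id GROUP BY p.id, p.name ORDER BY sum_quantity ASC

Execution result:
name | sum_quantity
Sam Davis | 2
Mia Williams | 4
Leo Jones | 4
Quinn Garcia | 6
Henry Miller | 6
Olivia Smith | 6
Carol Martinez | 10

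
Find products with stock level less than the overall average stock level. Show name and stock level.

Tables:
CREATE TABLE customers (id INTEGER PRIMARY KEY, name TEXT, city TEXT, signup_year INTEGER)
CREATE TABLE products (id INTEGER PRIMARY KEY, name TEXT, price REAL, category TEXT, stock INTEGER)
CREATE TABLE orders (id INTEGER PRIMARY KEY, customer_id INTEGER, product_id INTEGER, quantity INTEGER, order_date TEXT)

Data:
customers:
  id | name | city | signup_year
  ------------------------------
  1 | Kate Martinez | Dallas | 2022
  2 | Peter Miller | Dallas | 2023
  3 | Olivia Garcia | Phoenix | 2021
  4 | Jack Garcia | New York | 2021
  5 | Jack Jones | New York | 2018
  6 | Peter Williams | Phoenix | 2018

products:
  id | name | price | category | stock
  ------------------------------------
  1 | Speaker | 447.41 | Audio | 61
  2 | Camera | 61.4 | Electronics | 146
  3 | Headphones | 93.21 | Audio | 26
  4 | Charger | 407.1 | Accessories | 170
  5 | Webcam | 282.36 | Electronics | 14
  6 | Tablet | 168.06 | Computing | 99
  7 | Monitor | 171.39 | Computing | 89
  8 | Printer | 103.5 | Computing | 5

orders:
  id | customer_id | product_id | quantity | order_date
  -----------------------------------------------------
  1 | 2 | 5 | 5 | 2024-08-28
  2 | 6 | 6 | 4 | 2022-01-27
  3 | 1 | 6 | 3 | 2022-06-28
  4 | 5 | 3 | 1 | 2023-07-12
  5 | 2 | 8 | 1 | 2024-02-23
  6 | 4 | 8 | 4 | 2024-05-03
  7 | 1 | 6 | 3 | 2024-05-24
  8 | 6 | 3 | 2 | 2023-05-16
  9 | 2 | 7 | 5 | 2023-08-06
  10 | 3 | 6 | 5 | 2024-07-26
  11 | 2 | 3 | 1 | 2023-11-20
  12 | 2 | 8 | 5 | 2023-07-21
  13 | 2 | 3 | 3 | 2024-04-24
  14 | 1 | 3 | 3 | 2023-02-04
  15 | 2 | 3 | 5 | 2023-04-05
SELECT name, stock FROM products WHERE stock < (SELECT AVG(stock) FROM products)

Execution result:
name | stock
Speaker | 61
Headphones | 26
Webcam | 14
Printer | 5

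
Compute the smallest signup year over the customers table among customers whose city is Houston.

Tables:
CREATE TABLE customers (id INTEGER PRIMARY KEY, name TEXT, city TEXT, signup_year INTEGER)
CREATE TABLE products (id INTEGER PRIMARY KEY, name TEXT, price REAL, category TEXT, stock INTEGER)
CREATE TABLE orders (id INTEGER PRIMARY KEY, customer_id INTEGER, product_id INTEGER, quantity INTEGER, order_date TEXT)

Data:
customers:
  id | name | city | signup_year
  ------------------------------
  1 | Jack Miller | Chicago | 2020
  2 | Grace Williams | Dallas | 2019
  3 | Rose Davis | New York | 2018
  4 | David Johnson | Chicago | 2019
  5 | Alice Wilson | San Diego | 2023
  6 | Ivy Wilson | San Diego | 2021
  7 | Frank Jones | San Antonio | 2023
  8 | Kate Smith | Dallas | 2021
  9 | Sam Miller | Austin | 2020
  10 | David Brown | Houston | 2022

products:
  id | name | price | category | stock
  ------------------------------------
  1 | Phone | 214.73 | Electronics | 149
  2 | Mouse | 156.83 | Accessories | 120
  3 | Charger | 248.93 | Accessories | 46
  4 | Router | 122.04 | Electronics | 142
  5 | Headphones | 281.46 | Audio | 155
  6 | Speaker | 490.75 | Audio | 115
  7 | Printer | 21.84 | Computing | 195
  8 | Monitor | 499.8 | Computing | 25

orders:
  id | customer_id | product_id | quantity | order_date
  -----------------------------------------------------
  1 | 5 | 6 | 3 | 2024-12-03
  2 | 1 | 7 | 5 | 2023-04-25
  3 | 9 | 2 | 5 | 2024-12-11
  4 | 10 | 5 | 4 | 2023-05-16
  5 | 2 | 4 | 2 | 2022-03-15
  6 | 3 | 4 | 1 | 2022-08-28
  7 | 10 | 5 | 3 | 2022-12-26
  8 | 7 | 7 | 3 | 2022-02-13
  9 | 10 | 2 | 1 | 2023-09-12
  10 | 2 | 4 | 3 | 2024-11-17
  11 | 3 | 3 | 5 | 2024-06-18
SELECT MIN(signup_year) FROM customers WHERE city = 'Houston'

Execution result:
2022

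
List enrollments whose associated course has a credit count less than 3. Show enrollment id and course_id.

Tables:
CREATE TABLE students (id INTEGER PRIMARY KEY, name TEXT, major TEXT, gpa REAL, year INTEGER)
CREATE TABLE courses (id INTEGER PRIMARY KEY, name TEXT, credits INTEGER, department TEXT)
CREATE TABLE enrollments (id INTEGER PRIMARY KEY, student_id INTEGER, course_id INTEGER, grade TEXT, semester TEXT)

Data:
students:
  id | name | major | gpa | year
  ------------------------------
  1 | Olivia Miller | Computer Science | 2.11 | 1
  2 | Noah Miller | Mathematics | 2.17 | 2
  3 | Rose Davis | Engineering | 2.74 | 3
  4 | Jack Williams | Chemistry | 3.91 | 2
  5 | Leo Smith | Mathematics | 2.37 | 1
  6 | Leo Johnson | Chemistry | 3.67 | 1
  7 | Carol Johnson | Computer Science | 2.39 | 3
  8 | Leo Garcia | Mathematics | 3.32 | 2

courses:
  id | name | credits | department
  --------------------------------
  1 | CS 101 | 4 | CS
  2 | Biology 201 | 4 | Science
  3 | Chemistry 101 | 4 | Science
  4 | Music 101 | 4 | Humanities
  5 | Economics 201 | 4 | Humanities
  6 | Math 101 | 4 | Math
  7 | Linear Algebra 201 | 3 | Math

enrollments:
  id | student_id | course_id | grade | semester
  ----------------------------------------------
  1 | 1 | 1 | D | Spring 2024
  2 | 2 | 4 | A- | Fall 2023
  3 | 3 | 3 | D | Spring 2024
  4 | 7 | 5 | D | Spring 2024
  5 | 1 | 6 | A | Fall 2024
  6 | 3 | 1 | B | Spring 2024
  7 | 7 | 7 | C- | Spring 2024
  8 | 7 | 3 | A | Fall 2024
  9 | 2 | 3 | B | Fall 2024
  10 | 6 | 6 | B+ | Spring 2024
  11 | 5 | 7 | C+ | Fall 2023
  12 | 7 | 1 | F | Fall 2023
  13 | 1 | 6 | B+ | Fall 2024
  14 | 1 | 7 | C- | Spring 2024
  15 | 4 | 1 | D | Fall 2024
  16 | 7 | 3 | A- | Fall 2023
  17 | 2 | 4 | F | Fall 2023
SELECT id, course_id FROM enrollments WHERE course_id IN (SELECT id FROM courses WHERE credits < 3)

Execution result:
(no rows)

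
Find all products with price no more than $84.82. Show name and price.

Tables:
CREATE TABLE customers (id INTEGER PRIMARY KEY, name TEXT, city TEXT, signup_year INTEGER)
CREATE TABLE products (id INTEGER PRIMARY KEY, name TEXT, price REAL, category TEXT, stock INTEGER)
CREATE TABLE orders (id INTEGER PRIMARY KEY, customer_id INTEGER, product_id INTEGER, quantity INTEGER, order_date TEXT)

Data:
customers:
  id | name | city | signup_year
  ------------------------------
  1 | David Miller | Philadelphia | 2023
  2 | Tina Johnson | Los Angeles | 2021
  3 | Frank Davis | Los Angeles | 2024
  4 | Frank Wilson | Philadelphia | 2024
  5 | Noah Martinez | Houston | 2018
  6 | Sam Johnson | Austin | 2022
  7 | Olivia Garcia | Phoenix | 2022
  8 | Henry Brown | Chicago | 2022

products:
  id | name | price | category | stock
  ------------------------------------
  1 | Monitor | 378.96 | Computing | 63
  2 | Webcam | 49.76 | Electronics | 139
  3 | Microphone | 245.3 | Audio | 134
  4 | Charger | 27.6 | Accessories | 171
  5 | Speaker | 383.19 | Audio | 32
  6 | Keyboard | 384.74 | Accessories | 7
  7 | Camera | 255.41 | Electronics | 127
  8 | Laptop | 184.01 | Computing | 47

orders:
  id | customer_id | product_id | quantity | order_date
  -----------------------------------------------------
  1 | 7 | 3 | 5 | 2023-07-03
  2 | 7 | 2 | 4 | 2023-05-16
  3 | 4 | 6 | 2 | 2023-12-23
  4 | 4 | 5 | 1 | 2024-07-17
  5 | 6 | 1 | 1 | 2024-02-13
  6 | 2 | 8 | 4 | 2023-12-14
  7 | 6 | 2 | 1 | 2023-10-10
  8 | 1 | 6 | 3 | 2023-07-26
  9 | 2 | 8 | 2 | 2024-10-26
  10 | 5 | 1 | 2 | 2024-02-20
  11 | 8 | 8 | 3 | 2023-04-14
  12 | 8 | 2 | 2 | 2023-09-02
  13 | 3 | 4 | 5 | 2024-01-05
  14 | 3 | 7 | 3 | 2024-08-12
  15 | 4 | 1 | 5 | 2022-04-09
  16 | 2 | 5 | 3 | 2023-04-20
SELECT name, price FROM products WHERE price <= 84.82

Execution result:
name | price
Webcam | 49.76
Charger | 27.60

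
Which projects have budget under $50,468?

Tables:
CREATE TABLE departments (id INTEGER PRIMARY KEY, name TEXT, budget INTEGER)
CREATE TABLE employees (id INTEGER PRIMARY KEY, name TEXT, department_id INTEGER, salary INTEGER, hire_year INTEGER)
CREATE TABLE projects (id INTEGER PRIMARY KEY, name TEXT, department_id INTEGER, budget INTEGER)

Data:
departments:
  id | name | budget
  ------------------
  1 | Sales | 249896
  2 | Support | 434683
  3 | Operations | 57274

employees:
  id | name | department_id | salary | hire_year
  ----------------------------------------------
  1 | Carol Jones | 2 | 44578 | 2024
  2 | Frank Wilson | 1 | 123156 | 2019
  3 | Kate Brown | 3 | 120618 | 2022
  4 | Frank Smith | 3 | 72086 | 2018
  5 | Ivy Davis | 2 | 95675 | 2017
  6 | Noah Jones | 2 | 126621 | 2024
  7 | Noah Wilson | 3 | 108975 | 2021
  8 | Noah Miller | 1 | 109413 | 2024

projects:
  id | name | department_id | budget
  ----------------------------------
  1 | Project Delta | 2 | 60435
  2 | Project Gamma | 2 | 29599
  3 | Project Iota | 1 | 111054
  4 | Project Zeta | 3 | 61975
SELECT name, budget FROM projects WHERE budget < 50468

Execution result:
name | budget
Project Gamma | 29599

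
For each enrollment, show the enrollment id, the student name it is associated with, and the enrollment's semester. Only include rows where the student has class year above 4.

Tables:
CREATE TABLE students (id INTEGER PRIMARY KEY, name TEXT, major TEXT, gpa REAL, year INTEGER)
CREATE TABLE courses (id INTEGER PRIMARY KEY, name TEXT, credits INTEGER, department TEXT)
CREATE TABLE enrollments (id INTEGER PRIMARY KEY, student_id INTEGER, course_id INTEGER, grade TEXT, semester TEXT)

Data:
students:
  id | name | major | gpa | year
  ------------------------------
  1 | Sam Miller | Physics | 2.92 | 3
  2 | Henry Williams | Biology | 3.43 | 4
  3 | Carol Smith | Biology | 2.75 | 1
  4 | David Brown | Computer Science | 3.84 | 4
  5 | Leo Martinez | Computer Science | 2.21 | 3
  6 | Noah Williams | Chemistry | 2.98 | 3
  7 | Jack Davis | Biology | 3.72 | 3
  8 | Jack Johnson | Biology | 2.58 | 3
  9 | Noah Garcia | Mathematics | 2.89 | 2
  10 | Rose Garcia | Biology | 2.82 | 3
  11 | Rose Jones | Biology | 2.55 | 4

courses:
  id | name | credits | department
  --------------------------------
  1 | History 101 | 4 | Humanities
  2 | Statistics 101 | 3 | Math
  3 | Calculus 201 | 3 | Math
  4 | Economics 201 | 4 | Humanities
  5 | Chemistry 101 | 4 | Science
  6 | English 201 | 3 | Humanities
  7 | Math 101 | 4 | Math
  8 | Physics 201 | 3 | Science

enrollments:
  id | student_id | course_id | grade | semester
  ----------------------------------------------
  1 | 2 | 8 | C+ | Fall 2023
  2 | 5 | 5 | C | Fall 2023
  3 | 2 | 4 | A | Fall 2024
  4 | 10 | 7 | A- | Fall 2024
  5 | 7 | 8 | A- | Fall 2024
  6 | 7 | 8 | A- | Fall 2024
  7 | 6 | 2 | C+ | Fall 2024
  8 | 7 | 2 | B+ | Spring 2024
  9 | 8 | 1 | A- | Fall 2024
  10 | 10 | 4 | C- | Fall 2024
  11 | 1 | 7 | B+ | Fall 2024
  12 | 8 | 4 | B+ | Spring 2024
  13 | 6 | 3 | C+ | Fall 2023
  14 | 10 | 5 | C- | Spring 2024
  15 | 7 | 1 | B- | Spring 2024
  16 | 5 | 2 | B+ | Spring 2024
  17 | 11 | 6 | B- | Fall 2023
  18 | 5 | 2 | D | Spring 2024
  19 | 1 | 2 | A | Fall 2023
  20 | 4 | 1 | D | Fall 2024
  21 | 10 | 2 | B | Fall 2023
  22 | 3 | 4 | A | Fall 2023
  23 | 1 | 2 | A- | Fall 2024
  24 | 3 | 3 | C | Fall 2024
SELECT c.id, p.name AS student, c.semester FROM enrollments c JOIN students p ON c.student_id = p.id WHERE p.year > 4

Execution result:
(no rows)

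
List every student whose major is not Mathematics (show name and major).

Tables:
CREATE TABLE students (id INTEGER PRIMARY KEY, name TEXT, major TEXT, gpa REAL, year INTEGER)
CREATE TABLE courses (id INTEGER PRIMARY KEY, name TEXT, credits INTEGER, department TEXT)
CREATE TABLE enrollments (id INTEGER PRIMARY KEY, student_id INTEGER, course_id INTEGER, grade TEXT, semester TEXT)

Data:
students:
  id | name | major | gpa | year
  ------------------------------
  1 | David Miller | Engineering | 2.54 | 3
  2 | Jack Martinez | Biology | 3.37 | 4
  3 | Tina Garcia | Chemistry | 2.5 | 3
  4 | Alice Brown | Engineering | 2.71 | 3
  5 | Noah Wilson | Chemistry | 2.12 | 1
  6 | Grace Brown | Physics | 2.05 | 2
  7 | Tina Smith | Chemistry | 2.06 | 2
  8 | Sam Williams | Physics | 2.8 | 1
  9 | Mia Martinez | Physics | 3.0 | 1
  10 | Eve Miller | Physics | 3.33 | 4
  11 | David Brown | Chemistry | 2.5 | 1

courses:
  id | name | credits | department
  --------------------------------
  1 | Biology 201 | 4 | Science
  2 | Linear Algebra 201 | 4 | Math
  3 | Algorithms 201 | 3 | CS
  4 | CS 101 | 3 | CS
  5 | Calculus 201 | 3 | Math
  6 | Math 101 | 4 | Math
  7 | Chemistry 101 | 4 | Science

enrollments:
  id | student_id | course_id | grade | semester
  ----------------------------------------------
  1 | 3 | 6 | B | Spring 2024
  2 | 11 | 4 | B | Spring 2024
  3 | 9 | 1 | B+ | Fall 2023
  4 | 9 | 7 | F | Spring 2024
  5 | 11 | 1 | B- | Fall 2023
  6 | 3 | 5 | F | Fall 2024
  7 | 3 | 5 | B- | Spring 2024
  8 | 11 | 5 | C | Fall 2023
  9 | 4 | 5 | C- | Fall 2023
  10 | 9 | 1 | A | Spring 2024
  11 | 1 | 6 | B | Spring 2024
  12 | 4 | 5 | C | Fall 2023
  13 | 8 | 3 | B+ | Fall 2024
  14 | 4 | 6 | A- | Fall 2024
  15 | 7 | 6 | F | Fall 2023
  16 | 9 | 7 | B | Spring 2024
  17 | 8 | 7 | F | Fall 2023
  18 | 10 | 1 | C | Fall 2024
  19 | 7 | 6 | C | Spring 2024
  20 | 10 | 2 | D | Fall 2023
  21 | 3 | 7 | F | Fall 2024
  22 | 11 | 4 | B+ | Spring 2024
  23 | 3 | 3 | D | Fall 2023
SELECT name, major FROM students WHERE major <> 'Mathematics'

Execution result:
name | major
David Miller | Engineering
Jack Martinez | Biology
Tina Garcia | Chemistry
Alice Brown | Engineering
Noah Wilson | Chemistry
Grace Brown | Physics
Tina Smith | Chemistry
Sam Williams | Physics
Mia Martinez | Physics
Eve Miller | Physics
David Brown | Chemistry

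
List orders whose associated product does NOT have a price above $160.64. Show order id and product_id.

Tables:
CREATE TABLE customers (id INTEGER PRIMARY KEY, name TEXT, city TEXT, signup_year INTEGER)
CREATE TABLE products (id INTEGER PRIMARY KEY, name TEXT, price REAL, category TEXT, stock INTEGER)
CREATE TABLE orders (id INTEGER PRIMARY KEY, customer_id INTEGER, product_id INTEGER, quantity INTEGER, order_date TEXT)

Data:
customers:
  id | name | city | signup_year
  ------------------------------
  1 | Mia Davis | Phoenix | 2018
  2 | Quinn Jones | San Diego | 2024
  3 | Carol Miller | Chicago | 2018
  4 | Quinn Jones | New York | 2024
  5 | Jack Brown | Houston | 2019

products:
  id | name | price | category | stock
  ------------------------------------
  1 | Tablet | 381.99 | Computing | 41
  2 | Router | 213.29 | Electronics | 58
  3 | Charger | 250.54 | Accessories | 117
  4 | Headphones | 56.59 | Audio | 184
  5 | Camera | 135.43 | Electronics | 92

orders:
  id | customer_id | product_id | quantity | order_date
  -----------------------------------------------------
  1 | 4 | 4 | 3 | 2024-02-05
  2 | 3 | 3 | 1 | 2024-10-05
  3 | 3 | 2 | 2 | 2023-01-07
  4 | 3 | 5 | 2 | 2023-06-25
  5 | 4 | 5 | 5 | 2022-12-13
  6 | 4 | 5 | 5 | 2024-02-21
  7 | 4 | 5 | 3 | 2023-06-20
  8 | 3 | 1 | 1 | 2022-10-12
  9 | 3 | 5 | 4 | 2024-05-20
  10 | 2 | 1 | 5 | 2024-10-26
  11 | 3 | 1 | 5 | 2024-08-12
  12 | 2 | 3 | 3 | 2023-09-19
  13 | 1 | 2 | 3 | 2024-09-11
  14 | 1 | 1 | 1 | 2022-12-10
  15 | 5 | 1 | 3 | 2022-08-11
SELECT id, product_id FROM orders WHERE product_id NOT IN (SELECT id FROM products WHERE price > 160.64)

Execution result:
id | product_id
1 | 4
4 | 5
5 | 5
6 | 5
7 | 5
9 | 5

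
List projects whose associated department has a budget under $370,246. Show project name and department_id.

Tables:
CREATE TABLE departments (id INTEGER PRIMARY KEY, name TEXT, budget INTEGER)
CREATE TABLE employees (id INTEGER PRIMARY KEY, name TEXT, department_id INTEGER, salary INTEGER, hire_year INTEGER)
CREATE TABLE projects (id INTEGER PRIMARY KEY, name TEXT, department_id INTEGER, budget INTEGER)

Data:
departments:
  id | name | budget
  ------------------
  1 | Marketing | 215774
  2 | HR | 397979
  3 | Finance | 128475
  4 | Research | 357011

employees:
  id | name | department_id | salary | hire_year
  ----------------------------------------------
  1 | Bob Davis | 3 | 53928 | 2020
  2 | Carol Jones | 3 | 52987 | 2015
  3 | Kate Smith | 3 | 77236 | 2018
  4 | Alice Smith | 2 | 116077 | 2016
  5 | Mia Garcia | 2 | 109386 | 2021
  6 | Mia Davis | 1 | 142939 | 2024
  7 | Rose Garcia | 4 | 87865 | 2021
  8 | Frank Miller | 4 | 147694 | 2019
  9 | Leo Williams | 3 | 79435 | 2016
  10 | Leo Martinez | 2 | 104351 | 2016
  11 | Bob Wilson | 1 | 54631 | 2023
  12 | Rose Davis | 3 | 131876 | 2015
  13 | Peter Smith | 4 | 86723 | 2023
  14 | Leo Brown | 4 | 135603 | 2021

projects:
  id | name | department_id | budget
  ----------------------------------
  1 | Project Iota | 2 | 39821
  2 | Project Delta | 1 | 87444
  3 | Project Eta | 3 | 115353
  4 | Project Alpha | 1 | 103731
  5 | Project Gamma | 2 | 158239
SELECT name, department_id FROM projects WHERE department_id IN (SELECT id FROM departments WHERE budget < 370246)

Execution result:
name | department_id
Project Delta | 1
Project Eta | 3
Project Alpha | 1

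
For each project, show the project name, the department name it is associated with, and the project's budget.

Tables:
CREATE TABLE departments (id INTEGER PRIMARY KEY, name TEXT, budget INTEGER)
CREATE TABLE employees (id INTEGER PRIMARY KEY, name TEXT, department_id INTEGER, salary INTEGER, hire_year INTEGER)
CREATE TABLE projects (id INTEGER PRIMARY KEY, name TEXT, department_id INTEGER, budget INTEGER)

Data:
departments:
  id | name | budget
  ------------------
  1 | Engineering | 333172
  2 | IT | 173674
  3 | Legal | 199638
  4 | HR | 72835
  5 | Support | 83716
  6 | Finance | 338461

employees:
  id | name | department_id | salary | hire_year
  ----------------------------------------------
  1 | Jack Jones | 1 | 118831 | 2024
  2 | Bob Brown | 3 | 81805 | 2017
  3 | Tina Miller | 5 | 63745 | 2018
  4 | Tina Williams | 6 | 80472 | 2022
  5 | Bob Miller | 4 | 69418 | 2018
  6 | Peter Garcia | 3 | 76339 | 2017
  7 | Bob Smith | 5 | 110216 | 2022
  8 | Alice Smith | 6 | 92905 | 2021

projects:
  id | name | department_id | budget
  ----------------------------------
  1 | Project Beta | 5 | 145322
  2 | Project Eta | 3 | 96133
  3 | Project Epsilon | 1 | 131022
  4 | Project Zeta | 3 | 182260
SELECT c.name, p.name AS department, c.budget FROM projects c JOIN departments p ON c.department_id = p.id

Execution result:
name | department | budget
Project Beta | Support | 145322
Project Eta | Legal | 96133
Project Epsilon | Engineering | 131022
Project Zeta | Legal | 182260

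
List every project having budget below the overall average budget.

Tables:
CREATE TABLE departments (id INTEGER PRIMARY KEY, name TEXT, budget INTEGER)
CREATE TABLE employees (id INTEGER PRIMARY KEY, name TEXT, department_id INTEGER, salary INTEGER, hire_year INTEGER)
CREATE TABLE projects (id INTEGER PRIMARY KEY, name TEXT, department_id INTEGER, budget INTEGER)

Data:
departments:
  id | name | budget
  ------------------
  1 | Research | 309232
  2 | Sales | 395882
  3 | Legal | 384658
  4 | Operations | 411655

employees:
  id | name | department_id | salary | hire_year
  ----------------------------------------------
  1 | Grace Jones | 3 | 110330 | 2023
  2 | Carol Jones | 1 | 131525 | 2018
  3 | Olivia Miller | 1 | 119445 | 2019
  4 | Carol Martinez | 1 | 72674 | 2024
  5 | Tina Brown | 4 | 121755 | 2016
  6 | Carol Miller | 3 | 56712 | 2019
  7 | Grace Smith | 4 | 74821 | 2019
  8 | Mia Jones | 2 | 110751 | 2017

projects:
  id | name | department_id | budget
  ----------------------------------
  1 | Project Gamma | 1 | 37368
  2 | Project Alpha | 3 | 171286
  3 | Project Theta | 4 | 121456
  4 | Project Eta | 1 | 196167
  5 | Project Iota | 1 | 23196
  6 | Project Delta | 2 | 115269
SELECT name, budget FROM projects WHERE budget < (SELECT AVG(budget) FROM projects)

Execution result:
name | budget
Project Gamma | 37368
Project Iota | 23196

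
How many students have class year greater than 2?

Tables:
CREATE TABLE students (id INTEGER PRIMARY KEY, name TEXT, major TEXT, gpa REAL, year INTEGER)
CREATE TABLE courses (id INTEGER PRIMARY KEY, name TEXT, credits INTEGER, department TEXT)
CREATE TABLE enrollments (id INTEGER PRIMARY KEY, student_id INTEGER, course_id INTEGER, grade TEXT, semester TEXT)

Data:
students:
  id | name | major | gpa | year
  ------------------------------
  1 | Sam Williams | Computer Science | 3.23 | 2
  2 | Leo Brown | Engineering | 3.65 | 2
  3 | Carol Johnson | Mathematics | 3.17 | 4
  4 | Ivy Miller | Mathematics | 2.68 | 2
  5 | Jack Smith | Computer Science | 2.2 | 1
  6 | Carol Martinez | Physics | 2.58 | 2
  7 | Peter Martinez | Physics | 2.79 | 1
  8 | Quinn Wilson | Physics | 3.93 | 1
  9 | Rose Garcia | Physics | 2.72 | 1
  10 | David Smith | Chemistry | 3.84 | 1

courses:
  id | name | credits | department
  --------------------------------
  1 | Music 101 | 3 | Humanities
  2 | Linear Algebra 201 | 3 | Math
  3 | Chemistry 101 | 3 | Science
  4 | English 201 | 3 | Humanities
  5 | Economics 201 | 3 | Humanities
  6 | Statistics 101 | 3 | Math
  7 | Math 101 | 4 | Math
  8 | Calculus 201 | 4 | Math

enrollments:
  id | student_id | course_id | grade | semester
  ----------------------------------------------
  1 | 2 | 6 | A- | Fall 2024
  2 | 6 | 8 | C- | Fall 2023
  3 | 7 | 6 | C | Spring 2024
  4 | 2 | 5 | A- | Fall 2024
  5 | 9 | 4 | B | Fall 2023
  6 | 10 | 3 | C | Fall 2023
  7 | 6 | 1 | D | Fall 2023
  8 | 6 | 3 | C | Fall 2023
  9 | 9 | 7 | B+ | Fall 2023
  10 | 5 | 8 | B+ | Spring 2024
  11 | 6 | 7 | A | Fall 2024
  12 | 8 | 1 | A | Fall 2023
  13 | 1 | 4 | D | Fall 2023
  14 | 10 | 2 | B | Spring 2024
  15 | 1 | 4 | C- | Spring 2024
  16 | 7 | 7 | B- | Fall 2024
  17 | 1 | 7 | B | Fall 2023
SELECT COUNT(*) FROM students WHERE year > 2

Execution result:
1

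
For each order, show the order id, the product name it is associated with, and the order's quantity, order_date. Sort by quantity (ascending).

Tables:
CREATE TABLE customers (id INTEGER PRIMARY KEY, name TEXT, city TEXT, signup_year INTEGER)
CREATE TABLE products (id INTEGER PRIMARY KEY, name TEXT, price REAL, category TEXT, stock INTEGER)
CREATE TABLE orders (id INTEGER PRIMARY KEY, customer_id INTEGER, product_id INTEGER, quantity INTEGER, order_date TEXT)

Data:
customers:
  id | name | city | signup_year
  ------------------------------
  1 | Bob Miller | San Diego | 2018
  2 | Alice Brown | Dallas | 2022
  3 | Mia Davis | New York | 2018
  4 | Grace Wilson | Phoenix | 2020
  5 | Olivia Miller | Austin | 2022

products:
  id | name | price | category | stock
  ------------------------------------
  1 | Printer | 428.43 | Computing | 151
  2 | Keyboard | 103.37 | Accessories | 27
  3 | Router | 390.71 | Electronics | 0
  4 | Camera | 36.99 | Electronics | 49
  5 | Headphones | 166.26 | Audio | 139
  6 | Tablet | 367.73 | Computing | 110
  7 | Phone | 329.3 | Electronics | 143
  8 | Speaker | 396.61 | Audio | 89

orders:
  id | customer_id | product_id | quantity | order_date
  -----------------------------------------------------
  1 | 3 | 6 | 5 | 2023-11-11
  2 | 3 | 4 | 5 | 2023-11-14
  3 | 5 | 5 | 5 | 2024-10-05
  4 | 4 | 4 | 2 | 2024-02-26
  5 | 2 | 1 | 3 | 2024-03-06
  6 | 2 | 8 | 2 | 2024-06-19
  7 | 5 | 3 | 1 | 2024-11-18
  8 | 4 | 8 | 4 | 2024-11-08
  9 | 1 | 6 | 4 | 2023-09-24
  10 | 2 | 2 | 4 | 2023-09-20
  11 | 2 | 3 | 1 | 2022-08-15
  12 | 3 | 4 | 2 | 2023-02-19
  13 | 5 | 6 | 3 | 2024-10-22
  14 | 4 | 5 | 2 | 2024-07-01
SELECT c.id, p.name AS product, c.quantity, c.order_date FROM orders c JOIN products p ON c.product_id = p.id ORDER BY c.quantity ASC

Execution result:
id | product | quantity | order_date
7 | Router | 1 | 2024-11-18
11 | Router | 1 | 2022-08-15
4 | Camera | 2 | 2024-02-26
6 | Speaker | 2 | 2024-06-19
12 | Camera | 2 | 2023-02-19
14 | Headphones | 2 | 2024-07-01
5 | Printer | 3 | 2024-03-06
13 | Tablet | 3 | 2024-10-22
8 | Speaker | 4 | 2024-11-08
9 | Tablet | 4 | 2023-09-24
10 | Keyboard | 4 | 2023-09-20
1 | Tablet | 5 | 2023-11-11
2 | Camera | 5 | 2023-11-14
3 | Headphones | 5 | 2024-10-05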